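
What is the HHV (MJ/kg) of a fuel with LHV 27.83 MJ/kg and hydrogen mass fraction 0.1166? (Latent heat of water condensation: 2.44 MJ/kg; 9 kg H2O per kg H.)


HHV = LHV + H_frac * 9 * 2.44
= 27.83 + 0.1166 * 9 * 2.44
= 30.3905 MJ/kg

30.3905 MJ/kg


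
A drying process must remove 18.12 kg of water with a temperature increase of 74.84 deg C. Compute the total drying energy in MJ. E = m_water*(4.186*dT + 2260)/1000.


E = m_water * (4.186 * dT + 2260) / 1000
= 18.12 * (4.186 * 74.84 + 2260) / 1000
= 46.6278 MJ

46.6278 MJ


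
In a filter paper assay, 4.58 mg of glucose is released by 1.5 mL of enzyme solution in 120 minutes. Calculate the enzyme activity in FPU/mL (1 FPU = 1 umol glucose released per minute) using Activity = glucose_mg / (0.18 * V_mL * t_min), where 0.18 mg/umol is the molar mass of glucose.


Activity = glucose_mg / (0.18 mg/umol * V_mL * t_min)
= 4.58 / (0.18 * 1.5 * 120)
= 0.1414 FPU/mL

0.1414 FPU/mL


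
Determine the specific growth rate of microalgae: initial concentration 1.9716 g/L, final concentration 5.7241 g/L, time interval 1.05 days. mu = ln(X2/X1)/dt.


mu = ln(X2/X1) / dt
= ln(5.7241/1.9716) / 1.05
= 1.0151 per day

1.0151 per day


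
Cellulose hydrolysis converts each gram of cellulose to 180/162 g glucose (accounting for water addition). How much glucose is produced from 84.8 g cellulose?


glucose = cellulose * 180/162
= 84.8 * 180/162
= 94.2222 g

94.2222 g


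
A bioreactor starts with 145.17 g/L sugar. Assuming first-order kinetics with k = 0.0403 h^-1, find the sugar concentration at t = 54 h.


S = S0 * exp(-k * t)
S = 145.17 * exp(-0.0403 * 54)
S = 16.4727 g/L

16.4727 g/L


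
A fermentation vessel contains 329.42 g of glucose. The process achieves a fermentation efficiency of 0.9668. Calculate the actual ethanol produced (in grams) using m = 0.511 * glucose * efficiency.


Actual ethanol: m = 0.511 * 329.42 * 0.9668
m = 162.7449 g

162.7449 g


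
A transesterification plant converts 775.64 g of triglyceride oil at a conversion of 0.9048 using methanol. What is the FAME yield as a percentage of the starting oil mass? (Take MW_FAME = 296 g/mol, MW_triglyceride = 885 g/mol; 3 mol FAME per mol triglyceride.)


m_FAME = oil * conv * (3 * 296 / 885) = oil * conv * (888/885)
= 775.64 * 0.9048 * 888 / 885
= 704.1781 g
Y = m_FAME / oil * 100 = conv * (888/885) * 100
= 0.9048 * 888 / 885 * 100
= 90.79%

90.79%


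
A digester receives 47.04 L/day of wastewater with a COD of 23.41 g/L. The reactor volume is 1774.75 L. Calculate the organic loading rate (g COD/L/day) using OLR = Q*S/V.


OLR = Q * S / V
= 47.04 * 23.41 / 1774.75
= 0.6205 g/L/day

0.6205 g/L/day


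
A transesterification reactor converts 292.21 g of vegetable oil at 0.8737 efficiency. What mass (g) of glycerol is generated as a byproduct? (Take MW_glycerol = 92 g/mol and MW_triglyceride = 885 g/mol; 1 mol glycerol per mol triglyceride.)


glycerol = oil * conv * (92/885)
= 292.21 * 0.8737 * 92 / 885
= 26.5401 g

26.5401 g


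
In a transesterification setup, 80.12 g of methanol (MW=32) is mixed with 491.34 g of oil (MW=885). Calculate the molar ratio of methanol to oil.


Molar ratio = n_MeOH / n_oil = (MeOH/32) / (oil/885) = (MeOH * 885) / (32 * oil)
= (80.12 * 885) / (32 * 491.34)
= 4.5097

4.5097


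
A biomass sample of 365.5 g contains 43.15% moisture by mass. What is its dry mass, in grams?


Wd = Ww * (1 - MC/100)
= 365.5 * (1 - 43.15/100)
= 207.7868 g

207.7868 g


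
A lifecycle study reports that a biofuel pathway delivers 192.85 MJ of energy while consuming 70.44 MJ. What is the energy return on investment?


EROI = E_out / E_in
= 192.85 / 70.44
= 2.7378

2.7378


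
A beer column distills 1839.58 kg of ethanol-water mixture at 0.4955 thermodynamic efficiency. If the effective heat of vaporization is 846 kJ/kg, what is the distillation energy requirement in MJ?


E = m * 846 / (eta * 1000)
= 1839.58 * 846 / (0.4955 * 1000)
= 3140.8369 MJ

3140.8369 MJ


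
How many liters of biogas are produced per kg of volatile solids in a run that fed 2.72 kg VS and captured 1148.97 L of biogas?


Y = V / VS
= 1148.97 / 2.72
= 422.4154 L/kg VS

422.4154 L/kg VS


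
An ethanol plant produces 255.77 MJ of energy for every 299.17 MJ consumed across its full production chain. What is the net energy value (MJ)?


NEV = E_out - E_in
= 255.77 - 299.17
= -43.4000 MJ

-43.4000 MJ


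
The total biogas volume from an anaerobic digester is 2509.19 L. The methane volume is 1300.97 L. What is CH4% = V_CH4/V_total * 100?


CH4% = V_CH4 / V_total * 100
= 1300.97 / 2509.19 * 100
= 51.8482%

51.8482%


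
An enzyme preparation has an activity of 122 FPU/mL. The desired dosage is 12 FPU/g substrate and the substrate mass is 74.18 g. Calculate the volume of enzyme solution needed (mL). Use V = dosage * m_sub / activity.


V = dosage * m_sub / activity
V = 12 * 74.18 / 122
V = 7.2964 mL

7.2964 mL


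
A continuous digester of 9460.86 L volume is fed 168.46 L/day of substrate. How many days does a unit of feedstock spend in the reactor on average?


HRT = V / Q
= 9460.86 / 168.46
= 56.1609 days

56.1609 days


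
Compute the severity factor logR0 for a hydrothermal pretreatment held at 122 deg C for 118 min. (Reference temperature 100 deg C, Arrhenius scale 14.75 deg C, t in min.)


logR0 = log10(t * exp((T - 100) / 14.75))
= log10(118 * exp((122 - 100) / 14.75))
= 2.7196

2.7196


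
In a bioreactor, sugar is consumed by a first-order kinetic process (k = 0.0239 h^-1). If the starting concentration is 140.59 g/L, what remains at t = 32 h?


S = S0 * exp(-k * t)
S = 140.59 * exp(-0.0239 * 32)
S = 65.4344 g/L

65.4344 g/L


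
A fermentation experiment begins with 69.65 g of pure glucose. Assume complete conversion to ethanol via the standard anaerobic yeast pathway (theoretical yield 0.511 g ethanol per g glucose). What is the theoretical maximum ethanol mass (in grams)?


Theoretical ethanol yield: m_EtOH = 0.511 * m_glucose
m_EtOH = 0.511 * 69.65 = 35.5912 g

35.5912 g


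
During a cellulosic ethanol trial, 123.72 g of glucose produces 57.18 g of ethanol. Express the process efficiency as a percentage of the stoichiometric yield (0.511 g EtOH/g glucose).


Fermentation efficiency = (actual / (0.511 * glucose)) * 100
= (57.18 / (0.511 * 123.72)) * 100
= 90.4447%

90.4447%


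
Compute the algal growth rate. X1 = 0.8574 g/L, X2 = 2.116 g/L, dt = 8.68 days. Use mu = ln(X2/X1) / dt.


mu = ln(X2/X1) / dt
= ln(2.116/0.8574) / 8.68
= 0.1041 per day

0.1041 per day


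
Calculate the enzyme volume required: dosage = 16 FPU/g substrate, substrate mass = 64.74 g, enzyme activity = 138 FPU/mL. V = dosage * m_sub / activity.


V = dosage * m_sub / activity
V = 16 * 64.74 / 138
V = 7.5061 mL

7.5061 mL


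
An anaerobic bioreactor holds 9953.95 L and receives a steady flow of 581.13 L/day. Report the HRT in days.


HRT = V / Q
= 9953.95 / 581.13
= 17.1286 days

17.1286 days


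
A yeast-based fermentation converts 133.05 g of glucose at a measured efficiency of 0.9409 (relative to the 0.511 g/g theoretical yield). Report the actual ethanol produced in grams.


Actual ethanol: m = 0.511 * 133.05 * 0.9409
m = 63.9704 g

63.9704 g


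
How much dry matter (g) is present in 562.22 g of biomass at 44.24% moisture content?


Wd = Ww * (1 - MC/100)
= 562.22 * (1 - 44.24/100)
= 313.4939 g

313.4939 g


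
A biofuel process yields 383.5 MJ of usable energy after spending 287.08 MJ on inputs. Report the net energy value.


NEV = E_out - E_in
= 383.5 - 287.08
= 96.4200 MJ

96.4200 MJ


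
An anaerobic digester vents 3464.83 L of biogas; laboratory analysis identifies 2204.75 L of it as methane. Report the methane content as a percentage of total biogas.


CH4% = V_CH4 / V_total * 100
= 2204.75 / 3464.83 * 100
= 63.6323%

63.6323%


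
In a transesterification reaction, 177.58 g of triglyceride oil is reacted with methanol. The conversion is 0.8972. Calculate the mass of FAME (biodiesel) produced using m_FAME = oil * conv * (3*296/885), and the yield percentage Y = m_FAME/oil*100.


m_FAME = oil * conv * (3 * 296 / 885) = oil * conv * (888/885)
= 177.58 * 0.8972 * 888 / 885
= 159.8649 g
Y = m_FAME / oil * 100 = conv * (888/885) * 100
= 0.8972 * 888 / 885 * 100
= 90.02%

159.8649 g FAME; Y = 90.02%


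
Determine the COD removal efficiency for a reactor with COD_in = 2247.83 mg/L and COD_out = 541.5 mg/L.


eta = (COD_in - COD_out) / COD_in * 100
= (2247.83 - 541.5) / 2247.83 * 100
= 75.9101%

75.9101%


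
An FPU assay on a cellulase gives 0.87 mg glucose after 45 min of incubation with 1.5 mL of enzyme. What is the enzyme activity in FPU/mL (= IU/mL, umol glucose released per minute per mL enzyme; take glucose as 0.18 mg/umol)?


Activity = glucose_mg / (0.18 mg/umol * V_mL * t_min)
= 0.87 / (0.18 * 1.5 * 45)
= 0.0716 FPU/mL

0.0716 FPU/mL


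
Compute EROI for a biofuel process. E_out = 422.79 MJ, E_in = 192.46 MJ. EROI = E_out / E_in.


EROI = E_out / E_in
= 422.79 / 192.46
= 2.1968

2.1968


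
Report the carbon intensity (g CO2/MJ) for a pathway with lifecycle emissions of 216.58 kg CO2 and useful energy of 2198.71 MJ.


CI = CO2 * 1000 / E
= 216.58 * 1000 / 2198.71
= 98.5032 g CO2/MJ

98.5032 g CO2/MJ


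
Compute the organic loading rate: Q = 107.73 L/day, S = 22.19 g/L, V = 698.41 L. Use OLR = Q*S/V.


OLR = Q * S / V
= 107.73 * 22.19 / 698.41
= 3.4228 g/L/day

3.4228 g/L/day


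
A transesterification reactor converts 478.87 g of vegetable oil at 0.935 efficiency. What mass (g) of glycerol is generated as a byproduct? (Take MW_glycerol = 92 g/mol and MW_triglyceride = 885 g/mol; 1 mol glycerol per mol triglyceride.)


glycerol = oil * conv * (92/885)
= 478.87 * 0.935 * 92 / 885
= 46.5451 g

46.5451 g


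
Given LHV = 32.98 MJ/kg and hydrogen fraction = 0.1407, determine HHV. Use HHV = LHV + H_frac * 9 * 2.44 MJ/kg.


HHV = LHV + H_frac * 9 * 2.44
= 32.98 + 0.1407 * 9 * 2.44
= 36.0698 MJ/kg

36.0698 MJ/kg


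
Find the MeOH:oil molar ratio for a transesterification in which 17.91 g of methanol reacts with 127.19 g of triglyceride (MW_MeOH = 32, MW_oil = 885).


Molar ratio = n_MeOH / n_oil = (MeOH/32) / (oil/885) = (MeOH * 885) / (32 * oil)
= (17.91 * 885) / (32 * 127.19)
= 3.8944

3.8944


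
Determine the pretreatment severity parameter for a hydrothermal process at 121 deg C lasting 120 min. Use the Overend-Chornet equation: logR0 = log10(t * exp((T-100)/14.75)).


logR0 = log10(t * exp((T - 100) / 14.75))
= log10(120 * exp((121 - 100) / 14.75))
= 2.6975

2.6975


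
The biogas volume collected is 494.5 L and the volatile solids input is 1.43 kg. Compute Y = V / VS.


Y = V / VS
= 494.5 / 1.43
= 345.8042 L/kg VS

345.8042 L/kg VS


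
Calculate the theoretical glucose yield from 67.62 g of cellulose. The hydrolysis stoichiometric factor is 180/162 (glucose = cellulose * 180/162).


glucose = cellulose * 180/162
= 67.62 * 180/162
= 75.1333 g

75.1333 g


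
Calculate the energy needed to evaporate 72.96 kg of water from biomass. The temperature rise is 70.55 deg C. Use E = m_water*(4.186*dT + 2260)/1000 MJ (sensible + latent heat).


E = m_water * (4.186 * dT + 2260) / 1000
= 72.96 * (4.186 * 70.55 + 2260) / 1000
= 186.4363 MJ

186.4363 MJ


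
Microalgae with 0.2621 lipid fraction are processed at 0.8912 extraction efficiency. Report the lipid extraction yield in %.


Y = lipid_content * extraction_eff * 100
= 0.2621 * 0.8912 * 100
= 23.3584%

23.3584%


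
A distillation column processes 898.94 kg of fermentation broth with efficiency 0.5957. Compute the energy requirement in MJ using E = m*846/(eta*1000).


E = m * 846 / (eta * 1000)
= 898.94 * 846 / (0.5957 * 1000)
= 1276.6548 MJ

1276.6548 MJ


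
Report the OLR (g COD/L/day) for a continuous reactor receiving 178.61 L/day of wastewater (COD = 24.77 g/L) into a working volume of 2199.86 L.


OLR = Q * S / V
= 178.61 * 24.77 / 2199.86
= 2.0111 g/L/day

2.0111 g/L/day


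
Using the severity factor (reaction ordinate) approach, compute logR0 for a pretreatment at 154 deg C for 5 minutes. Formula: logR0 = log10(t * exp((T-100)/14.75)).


logR0 = log10(t * exp((T - 100) / 14.75))
= log10(5 * exp((154 - 100) / 14.75))
= 2.2889

2.2889


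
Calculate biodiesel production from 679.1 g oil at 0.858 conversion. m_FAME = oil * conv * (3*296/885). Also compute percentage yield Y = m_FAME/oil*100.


m_FAME = oil * conv * (3 * 296 / 885) = oil * conv * (888/885)
= 679.1 * 0.858 * 888 / 885
= 584.6429 g
Y = m_FAME / oil * 100 = conv * (888/885) * 100
= 0.858 * 888 / 885 * 100
= 86.09%

584.6429 g FAME; Y = 86.09%


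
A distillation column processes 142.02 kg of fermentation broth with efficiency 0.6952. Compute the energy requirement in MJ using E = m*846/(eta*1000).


E = m * 846 / (eta * 1000)
= 142.02 * 846 / (0.6952 * 1000)
= 172.8264 MJ

172.8264 MJ


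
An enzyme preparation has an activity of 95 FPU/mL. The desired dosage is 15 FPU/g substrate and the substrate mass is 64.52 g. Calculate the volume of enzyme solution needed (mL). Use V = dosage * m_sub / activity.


V = dosage * m_sub / activity
V = 15 * 64.52 / 95
V = 10.1874 mL

10.1874 mL


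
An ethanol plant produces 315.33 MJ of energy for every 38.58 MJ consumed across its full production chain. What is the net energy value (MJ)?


NEV = E_out - E_in
= 315.33 - 38.58
= 276.7500 MJ

276.7500 MJ


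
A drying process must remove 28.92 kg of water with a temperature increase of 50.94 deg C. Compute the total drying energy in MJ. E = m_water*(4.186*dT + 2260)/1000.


E = m_water * (4.186 * dT + 2260) / 1000
= 28.92 * (4.186 * 50.94 + 2260) / 1000
= 71.5260 MJ

71.5260 MJ


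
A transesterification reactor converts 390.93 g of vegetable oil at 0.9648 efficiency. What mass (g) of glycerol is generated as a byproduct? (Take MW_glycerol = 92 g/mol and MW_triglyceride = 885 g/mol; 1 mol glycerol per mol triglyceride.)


glycerol = oil * conv * (92/885)
= 390.93 * 0.9648 * 92 / 885
= 39.2086 g

39.2086 g


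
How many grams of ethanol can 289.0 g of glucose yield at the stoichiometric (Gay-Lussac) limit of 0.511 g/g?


Theoretical ethanol yield: m_EtOH = 0.511 * m_glucose
m_EtOH = 0.511 * 289.0 = 147.6790 g

147.6790 g


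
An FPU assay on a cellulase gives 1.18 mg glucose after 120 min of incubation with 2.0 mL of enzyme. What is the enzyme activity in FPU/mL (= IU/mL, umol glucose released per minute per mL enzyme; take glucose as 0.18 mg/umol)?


Activity = glucose_mg / (0.18 mg/umol * V_mL * t_min)
= 1.18 / (0.18 * 2.0 * 120)
= 0.0273 FPU/mL

0.0273 FPU/mL


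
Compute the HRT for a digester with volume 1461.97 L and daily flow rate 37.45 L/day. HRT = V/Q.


HRT = V / Q
= 1461.97 / 37.45
= 39.0379 days

39.0379 days


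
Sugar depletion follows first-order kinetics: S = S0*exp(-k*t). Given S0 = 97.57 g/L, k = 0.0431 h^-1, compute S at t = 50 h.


S = S0 * exp(-k * t)
S = 97.57 * exp(-0.0431 * 50)
S = 11.3087 g/L

11.3087 g/L


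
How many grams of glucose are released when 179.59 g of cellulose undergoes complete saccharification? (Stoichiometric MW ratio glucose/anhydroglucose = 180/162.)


glucose = cellulose * 180/162
= 179.59 * 180/162
= 199.5444 g

199.5444 g


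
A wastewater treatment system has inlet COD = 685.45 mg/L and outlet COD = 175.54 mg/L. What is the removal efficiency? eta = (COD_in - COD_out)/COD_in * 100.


eta = (COD_in - COD_out) / COD_in * 100
= (685.45 - 175.54) / 685.45 * 100
= 74.3905%

74.3905%


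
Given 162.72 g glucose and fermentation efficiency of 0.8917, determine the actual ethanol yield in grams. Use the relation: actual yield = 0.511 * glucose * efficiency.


Actual ethanol: m = 0.511 * 162.72 * 0.8917
m = 74.1448 g

74.1448 g


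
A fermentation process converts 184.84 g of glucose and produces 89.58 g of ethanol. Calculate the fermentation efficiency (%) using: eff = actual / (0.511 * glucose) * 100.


Fermentation efficiency = (actual / (0.511 * glucose)) * 100
= (89.58 / (0.511 * 184.84)) * 100
= 94.8406%

94.8406%


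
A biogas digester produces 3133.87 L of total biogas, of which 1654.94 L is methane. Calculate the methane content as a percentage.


CH4% = V_CH4 / V_total * 100
= 1654.94 / 3133.87 * 100
= 52.8082%

52.8082%


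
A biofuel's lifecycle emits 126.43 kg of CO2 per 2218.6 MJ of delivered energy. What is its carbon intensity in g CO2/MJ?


CI = CO2 * 1000 / E
= 126.43 * 1000 / 2218.6
= 56.9864 g CO2/MJ

56.9864 g CO2/MJ


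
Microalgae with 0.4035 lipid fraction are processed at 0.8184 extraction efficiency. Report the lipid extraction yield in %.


Y = lipid_content * extraction_eff * 100
= 0.4035 * 0.8184 * 100
= 33.0224%

33.0224%


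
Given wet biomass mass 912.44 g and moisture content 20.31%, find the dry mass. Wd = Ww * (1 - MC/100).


Wd = Ww * (1 - MC/100)
= 912.44 * (1 - 20.31/100)
= 727.1234 g

727.1234 g


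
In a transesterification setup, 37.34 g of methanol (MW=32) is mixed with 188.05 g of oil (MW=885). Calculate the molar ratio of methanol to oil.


Molar ratio = n_MeOH / n_oil = (MeOH/32) / (oil/885) = (MeOH * 885) / (32 * oil)
= (37.34 * 885) / (32 * 188.05)
= 5.4915

5.4915


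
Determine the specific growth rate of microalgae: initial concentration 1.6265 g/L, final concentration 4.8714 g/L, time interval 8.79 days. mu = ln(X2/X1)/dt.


mu = ln(X2/X1) / dt
= ln(4.8714/1.6265) / 8.79
= 0.1248 per day

0.1248 per day


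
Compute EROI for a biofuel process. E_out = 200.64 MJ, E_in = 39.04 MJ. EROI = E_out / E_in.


EROI = E_out / E_in
= 200.64 / 39.04
= 5.1393

5.1393


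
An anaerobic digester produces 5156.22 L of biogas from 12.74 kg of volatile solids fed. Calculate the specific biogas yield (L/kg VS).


Y = V / VS
= 5156.22 / 12.74
= 404.7268 L/kg VS

404.7268 L/kg VS


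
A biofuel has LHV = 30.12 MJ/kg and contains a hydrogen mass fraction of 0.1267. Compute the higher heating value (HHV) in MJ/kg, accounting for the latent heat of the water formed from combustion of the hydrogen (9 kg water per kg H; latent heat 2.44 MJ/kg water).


HHV = LHV + H_frac * 9 * 2.44
= 30.12 + 0.1267 * 9 * 2.44
= 32.9023 MJ/kg

32.9023 MJ/kg


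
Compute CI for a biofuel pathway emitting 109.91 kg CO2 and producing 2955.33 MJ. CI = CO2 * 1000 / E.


CI = CO2 * 1000 / E
= 109.91 * 1000 / 2955.33
= 37.1904 g CO2/MJ

37.1904 g CO2/MJ


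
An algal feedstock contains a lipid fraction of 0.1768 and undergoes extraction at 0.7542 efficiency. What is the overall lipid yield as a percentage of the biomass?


Y = lipid_content * extraction_eff * 100
= 0.1768 * 0.7542 * 100
= 13.3343%

13.3343%


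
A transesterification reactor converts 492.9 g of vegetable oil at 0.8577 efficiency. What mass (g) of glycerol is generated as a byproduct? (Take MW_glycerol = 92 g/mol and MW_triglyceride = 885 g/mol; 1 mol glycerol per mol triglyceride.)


glycerol = oil * conv * (92/885)
= 492.9 * 0.8577 * 92 / 885
= 43.9480 g

43.9480 g


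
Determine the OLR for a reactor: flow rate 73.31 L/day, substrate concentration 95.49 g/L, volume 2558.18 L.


OLR = Q * S / V
= 73.31 * 95.49 / 2558.18
= 2.7365 g/L/day

2.7365 g/L/day


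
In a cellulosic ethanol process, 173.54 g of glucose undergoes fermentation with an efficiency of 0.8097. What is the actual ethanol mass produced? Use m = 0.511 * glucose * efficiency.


Actual ethanol: m = 0.511 * 173.54 * 0.8097
m = 71.8033 g

71.8033 g


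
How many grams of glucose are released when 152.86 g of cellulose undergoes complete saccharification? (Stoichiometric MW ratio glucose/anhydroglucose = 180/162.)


glucose = cellulose * 180/162
= 152.86 * 180/162
= 169.8444 g

169.8444 g


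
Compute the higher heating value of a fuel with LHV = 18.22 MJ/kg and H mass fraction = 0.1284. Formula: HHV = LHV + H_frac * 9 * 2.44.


HHV = LHV + H_frac * 9 * 2.44
= 18.22 + 0.1284 * 9 * 2.44
= 21.0397 MJ/kg

21.0397 MJ/kg


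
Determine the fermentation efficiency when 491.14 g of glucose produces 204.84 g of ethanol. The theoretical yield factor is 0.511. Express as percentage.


Fermentation efficiency = (actual / (0.511 * glucose)) * 100
= (204.84 / (0.511 * 491.14)) * 100
= 81.6185%

81.6185%


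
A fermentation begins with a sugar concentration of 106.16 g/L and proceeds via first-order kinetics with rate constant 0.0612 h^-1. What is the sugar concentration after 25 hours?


S = S0 * exp(-k * t)
S = 106.16 * exp(-0.0612 * 25)
S = 22.9874 g/L

22.9874 g/L


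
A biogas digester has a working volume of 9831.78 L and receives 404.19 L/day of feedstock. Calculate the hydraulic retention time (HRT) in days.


HRT = V / Q
= 9831.78 / 404.19
= 24.3246 days

24.3246 days


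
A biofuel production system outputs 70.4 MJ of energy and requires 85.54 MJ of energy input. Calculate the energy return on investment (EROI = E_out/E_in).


EROI = E_out / E_in
= 70.4 / 85.54
= 0.8230

0.8230


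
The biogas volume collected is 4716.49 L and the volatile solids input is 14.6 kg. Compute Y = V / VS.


Y = V / VS
= 4716.49 / 14.6
= 323.0473 L/kg VS

323.0473 L/kg VS


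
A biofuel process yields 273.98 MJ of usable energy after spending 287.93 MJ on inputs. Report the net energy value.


NEV = E_out - E_in
= 273.98 - 287.93
= -13.9500 MJ

-13.9500 MJ


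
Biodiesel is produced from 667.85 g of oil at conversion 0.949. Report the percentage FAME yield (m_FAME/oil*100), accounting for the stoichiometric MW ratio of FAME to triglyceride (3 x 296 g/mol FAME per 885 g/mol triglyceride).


m_FAME = oil * conv * (3 * 296 / 885) = oil * conv * (888/885)
= 667.85 * 0.949 * 888 / 885
= 635.9381 g
Y = m_FAME / oil * 100 = conv * (888/885) * 100
= 0.949 * 888 / 885 * 100
= 95.22%

95.22%


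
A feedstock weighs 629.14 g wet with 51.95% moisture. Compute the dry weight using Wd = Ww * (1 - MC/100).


Wd = Ww * (1 - MC/100)
= 629.14 * (1 - 51.95/100)
= 302.3018 g

302.3018 g


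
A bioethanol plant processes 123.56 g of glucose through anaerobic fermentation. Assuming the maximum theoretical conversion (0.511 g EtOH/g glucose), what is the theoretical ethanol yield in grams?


Theoretical ethanol yield: m_EtOH = 0.511 * m_glucose
m_EtOH = 0.511 * 123.56 = 63.1392 g

63.1392 g


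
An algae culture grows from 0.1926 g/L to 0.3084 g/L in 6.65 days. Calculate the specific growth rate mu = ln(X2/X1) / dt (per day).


mu = ln(X2/X1) / dt
= ln(0.3084/0.1926) / 6.65
= 0.0708 per day

0.0708 per day


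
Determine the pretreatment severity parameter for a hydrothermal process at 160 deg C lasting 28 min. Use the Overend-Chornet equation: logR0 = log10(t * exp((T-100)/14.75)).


logR0 = log10(t * exp((T - 100) / 14.75))
= log10(28 * exp((160 - 100) / 14.75))
= 3.2138

3.2138


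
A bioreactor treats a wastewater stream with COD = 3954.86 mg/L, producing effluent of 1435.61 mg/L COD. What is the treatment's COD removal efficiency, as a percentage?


eta = (COD_in - COD_out) / COD_in * 100
= (3954.86 - 1435.61) / 3954.86 * 100
= 63.7001%

63.7001%


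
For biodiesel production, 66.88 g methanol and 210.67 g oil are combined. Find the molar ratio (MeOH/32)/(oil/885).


Molar ratio = n_MeOH / n_oil = (MeOH/32) / (oil/885) = (MeOH * 885) / (32 * oil)
= (66.88 * 885) / (32 * 210.67)
= 8.7798

8.7798


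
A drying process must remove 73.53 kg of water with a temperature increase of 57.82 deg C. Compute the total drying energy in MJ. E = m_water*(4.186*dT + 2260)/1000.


E = m_water * (4.186 * dT + 2260) / 1000
= 73.53 * (4.186 * 57.82 + 2260) / 1000
= 183.9746 MJ

183.9746 MJ


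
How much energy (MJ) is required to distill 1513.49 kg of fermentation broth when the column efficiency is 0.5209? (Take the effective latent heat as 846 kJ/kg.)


E = m * 846 / (eta * 1000)
= 1513.49 * 846 / (0.5209 * 1000)
= 2458.0774 MJ

2458.0774 MJ


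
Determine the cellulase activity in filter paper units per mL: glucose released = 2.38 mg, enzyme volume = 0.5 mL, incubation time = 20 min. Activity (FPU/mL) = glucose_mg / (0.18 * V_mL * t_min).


Activity = glucose_mg / (0.18 mg/umol * V_mL * t_min)
= 2.38 / (0.18 * 0.5 * 20)
= 1.3222 FPU/mL

1.3222 FPU/mL


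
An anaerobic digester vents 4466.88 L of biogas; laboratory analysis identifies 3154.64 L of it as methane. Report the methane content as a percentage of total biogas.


CH4% = V_CH4 / V_total * 100
= 3154.64 / 4466.88 * 100
= 70.6229%

70.6229%


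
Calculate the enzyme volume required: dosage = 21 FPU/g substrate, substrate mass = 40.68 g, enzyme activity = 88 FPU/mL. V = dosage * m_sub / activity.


V = dosage * m_sub / activity
V = 21 * 40.68 / 88
V = 9.7077 mL

9.7077 mL


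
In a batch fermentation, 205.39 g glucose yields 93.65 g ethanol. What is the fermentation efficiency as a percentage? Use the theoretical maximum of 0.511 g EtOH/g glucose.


Fermentation efficiency = (actual / (0.511 * glucose)) * 100
= (93.65 / (0.511 * 205.39)) * 100
= 89.2293%

89.2293%


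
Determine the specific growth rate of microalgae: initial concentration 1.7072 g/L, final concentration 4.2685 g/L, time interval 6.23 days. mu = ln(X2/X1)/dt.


mu = ln(X2/X1) / dt
= ln(4.2685/1.7072) / 6.23
= 0.1471 per day

0.1471 per day


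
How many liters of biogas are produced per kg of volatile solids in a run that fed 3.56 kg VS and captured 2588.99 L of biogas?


Y = V / VS
= 2588.99 / 3.56
= 727.2444 L/kg VS

727.2444 L/kg VS


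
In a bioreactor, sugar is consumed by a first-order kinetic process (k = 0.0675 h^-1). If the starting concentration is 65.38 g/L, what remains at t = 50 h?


S = S0 * exp(-k * t)
S = 65.38 * exp(-0.0675 * 50)
S = 2.2372 g/L

2.2372 g/L


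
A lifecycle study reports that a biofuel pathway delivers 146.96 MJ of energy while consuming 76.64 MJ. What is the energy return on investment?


EROI = E_out / E_in
= 146.96 / 76.64
= 1.9175

1.9175


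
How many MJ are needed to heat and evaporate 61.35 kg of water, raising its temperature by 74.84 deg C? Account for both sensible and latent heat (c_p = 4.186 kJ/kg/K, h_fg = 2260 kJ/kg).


E = m_water * (4.186 * dT + 2260) / 1000
= 61.35 * (4.186 * 74.84 + 2260) / 1000
= 157.8707 MJ

157.8707 MJ


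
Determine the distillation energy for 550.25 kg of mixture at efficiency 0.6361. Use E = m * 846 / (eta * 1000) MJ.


E = m * 846 / (eta * 1000)
= 550.25 * 846 / (0.6361 * 1000)
= 731.8213 MJ

731.8213 MJ


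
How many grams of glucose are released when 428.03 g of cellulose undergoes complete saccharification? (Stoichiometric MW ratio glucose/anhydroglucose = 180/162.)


glucose = cellulose * 180/162
= 428.03 * 180/162
= 475.5889 g

475.5889 g


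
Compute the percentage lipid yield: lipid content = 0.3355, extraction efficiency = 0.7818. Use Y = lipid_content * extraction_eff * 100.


Y = lipid_content * extraction_eff * 100
= 0.3355 * 0.7818 * 100
= 26.2294%

26.2294%


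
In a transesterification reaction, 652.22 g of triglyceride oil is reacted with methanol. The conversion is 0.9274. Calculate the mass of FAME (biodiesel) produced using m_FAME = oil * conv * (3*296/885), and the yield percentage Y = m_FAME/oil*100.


m_FAME = oil * conv * (3 * 296 / 885) = oil * conv * (888/885)
= 652.22 * 0.9274 * 888 / 885
= 606.9192 g
Y = m_FAME / oil * 100 = conv * (888/885) * 100
= 0.9274 * 888 / 885 * 100
= 93.05%

606.9192 g FAME; Y = 93.05%


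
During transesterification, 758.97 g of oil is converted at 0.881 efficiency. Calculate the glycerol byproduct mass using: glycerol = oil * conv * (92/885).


glycerol = oil * conv * (92/885)
= 758.97 * 0.881 * 92 / 885
= 69.5096 g

69.5096 g


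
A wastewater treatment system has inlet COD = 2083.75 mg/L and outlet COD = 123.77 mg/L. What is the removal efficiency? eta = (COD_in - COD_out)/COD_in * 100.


eta = (COD_in - COD_out) / COD_in * 100
= (2083.75 - 123.77) / 2083.75 * 100
= 94.0602%

94.0602%


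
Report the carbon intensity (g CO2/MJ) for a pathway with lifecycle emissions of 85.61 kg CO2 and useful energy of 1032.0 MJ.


CI = CO2 * 1000 / E
= 85.61 * 1000 / 1032.0
= 82.9554 g CO2/MJ

82.9554 g CO2/MJ


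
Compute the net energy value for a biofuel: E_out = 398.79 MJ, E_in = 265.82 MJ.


NEV = E_out - E_in
= 398.79 - 265.82
= 132.9700 MJ

132.9700 MJ


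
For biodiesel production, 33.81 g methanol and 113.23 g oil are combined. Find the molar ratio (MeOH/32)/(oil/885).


Molar ratio = n_MeOH / n_oil = (MeOH/32) / (oil/885) = (MeOH * 885) / (32 * oil)
= (33.81 * 885) / (32 * 113.23)
= 8.2580

8.2580


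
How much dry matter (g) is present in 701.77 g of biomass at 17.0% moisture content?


Wd = Ww * (1 - MC/100)
= 701.77 * (1 - 17.0/100)
= 582.4691 g

582.4691 g


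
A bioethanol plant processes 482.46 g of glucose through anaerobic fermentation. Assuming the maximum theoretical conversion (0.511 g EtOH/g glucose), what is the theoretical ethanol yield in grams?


Theoretical ethanol yield: m_EtOH = 0.511 * m_glucose
m_EtOH = 0.511 * 482.46 = 246.5371 g

246.5371 g


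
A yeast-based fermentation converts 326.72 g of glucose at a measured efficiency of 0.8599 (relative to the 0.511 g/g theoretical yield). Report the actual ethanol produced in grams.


Actual ethanol: m = 0.511 * 326.72 * 0.8599
m = 143.5637 g

143.5637 g


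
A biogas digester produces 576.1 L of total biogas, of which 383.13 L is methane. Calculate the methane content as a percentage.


CH4% = V_CH4 / V_total * 100
= 383.13 / 576.1 * 100
= 66.5041%

66.5041%


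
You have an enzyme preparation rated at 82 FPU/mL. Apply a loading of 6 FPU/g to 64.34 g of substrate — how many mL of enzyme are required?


V = dosage * m_sub / activity
V = 6 * 64.34 / 82
V = 4.7078 mL

4.7078 mL


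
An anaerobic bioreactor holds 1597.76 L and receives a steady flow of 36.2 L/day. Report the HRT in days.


HRT = V / Q
= 1597.76 / 36.2
= 44.1370 days

44.1370 days


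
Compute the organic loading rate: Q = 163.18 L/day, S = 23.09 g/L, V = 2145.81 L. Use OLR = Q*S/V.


OLR = Q * S / V
= 163.18 * 23.09 / 2145.81
= 1.7559 g/L/day

1.7559 g/L/day


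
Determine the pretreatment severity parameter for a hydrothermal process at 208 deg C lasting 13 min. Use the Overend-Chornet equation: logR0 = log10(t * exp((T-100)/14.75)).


logR0 = log10(t * exp((T - 100) / 14.75))
= log10(13 * exp((208 - 100) / 14.75))
= 4.2939

4.2939


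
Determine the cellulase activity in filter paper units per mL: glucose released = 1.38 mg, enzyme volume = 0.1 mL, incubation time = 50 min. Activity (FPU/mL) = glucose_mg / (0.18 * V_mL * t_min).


Activity = glucose_mg / (0.18 mg/umol * V_mL * t_min)
= 1.38 / (0.18 * 0.1 * 50)
= 1.5333 FPU/mL

1.5333 FPU/mL


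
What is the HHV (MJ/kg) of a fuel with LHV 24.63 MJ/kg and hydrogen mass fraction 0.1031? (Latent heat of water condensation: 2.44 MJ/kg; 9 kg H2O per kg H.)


HHV = LHV + H_frac * 9 * 2.44
= 24.63 + 0.1031 * 9 * 2.44
= 26.8941 MJ/kg

26.8941 MJ/kg


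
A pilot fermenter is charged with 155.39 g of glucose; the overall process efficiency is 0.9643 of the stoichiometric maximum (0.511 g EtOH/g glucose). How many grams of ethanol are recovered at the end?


Actual ethanol: m = 0.511 * 155.39 * 0.9643
m = 76.5696 g

76.5696 g


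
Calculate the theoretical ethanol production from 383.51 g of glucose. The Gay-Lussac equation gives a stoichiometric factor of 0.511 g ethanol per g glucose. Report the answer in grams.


Theoretical ethanol yield: m_EtOH = 0.511 * m_glucose
m_EtOH = 0.511 * 383.51 = 195.9736 g

195.9736 g


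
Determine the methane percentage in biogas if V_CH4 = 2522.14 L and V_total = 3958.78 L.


CH4% = V_CH4 / V_total * 100
= 2522.14 / 3958.78 * 100
= 63.7100%

63.7100%


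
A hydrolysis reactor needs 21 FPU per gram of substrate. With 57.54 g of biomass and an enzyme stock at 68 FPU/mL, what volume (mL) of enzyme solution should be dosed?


V = dosage * m_sub / activity
V = 21 * 57.54 / 68
V = 17.7697 mL

17.7697 mL


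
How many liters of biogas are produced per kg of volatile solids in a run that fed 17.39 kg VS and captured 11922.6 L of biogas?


Y = V / VS
= 11922.6 / 17.39
= 685.6009 L/kg VS

685.6009 L/kg VS


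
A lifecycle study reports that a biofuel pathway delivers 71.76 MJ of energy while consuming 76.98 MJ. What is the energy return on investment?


EROI = E_out / E_in
= 71.76 / 76.98
= 0.9322

0.9322


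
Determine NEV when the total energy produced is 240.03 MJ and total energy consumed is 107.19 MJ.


NEV = E_out - E_in
= 240.03 - 107.19
= 132.8400 MJ

132.8400 MJ


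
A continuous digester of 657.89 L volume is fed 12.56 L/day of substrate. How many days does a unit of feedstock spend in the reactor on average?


HRT = V / Q
= 657.89 / 12.56
= 52.3798 days

52.3798 days


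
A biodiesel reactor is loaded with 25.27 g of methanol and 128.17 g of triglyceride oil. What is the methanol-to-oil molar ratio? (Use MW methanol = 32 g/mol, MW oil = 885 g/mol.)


Molar ratio = n_MeOH / n_oil = (MeOH/32) / (oil/885) = (MeOH * 885) / (32 * oil)
= (25.27 * 885) / (32 * 128.17)
= 5.4527

5.4527


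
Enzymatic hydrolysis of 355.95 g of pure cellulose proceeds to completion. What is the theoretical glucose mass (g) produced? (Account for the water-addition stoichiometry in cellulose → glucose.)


glucose = cellulose * 180/162
= 355.95 * 180/162
= 395.5000 g

395.5000 g


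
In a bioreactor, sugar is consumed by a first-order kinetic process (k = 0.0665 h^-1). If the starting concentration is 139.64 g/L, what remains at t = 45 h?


S = S0 * exp(-k * t)
S = 139.64 * exp(-0.0665 * 45)
S = 7.0046 g/L

7.0046 g/L


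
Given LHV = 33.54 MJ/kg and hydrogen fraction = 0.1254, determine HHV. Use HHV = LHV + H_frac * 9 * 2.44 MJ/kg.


HHV = LHV + H_frac * 9 * 2.44
= 33.54 + 0.1254 * 9 * 2.44
= 36.2938 MJ/kg

36.2938 MJ/kg


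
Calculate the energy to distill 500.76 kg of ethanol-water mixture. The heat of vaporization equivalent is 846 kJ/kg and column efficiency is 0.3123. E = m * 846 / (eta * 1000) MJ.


E = m * 846 / (eta * 1000)
= 500.76 * 846 / (0.3123 * 1000)
= 1356.5256 MJ

1356.5256 MJ


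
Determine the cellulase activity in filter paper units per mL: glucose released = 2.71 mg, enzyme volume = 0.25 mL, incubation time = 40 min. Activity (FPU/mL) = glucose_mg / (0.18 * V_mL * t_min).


Activity = glucose_mg / (0.18 mg/umol * V_mL * t_min)
= 2.71 / (0.18 * 0.25 * 40)
= 1.5056 FPU/mL

1.5056 FPU/mL


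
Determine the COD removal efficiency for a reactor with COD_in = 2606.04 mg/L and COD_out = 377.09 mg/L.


eta = (COD_in - COD_out) / COD_in * 100
= (2606.04 - 377.09) / 2606.04 * 100
= 85.5302%

85.5302%


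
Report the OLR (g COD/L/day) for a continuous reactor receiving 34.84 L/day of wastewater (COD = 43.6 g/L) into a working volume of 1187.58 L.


OLR = Q * S / V
= 34.84 * 43.6 / 1187.58
= 1.2791 g/L/day

1.2791 g/L/day


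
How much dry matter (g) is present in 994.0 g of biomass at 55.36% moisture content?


Wd = Ww * (1 - MC/100)
= 994.0 * (1 - 55.36/100)
= 443.7216 g

443.7216 g


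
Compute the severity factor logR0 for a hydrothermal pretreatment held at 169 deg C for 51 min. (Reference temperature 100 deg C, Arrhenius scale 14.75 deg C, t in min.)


logR0 = log10(t * exp((T - 100) / 14.75))
= log10(51 * exp((169 - 100) / 14.75))
= 3.7392

3.7392


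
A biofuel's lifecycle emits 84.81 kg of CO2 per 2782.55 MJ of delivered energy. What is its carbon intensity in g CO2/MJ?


CI = CO2 * 1000 / E
= 84.81 * 1000 / 2782.55
= 30.4792 g CO2/MJ

30.4792 g CO2/MJ


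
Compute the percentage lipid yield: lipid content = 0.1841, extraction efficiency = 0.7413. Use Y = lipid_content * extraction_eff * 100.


Y = lipid_content * extraction_eff * 100
= 0.1841 * 0.7413 * 100
= 13.6473%

13.6473%


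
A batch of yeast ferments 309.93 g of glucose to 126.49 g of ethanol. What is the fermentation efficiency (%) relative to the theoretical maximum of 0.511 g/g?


Fermentation efficiency = (actual / (0.511 * glucose)) * 100
= (126.49 / (0.511 * 309.93)) * 100
= 79.8678%

79.8678%


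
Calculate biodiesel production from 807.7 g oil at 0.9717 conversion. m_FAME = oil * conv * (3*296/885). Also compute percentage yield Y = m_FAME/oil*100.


m_FAME = oil * conv * (3 * 296 / 885) = oil * conv * (888/885)
= 807.7 * 0.9717 * 888 / 885
= 787.5026 g
Y = m_FAME / oil * 100 = conv * (888/885) * 100
= 0.9717 * 888 / 885 * 100
= 97.50%

787.5026 g FAME; Y = 97.50%


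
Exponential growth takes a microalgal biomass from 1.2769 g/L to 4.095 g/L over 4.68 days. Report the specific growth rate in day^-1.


mu = ln(X2/X1) / dt
= ln(4.095/1.2769) / 4.68
= 0.2490 per day

0.2490 per day


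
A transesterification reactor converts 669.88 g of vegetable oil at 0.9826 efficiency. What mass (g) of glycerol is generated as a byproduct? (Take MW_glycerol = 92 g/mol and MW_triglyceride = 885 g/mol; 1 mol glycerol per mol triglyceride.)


glycerol = oil * conv * (92/885)
= 669.88 * 0.9826 * 92 / 885
= 68.4256 g

68.4256 g


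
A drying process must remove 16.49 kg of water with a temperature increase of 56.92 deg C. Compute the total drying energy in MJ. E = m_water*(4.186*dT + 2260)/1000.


E = m_water * (4.186 * dT + 2260) / 1000
= 16.49 * (4.186 * 56.92 + 2260) / 1000
= 41.1964 MJ

41.1964 MJ


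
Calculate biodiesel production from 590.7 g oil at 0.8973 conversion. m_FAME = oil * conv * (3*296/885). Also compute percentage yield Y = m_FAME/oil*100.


m_FAME = oil * conv * (3 * 296 / 885) = oil * conv * (888/885)
= 590.7 * 0.8973 * 888 / 885
= 531.8318 g
Y = m_FAME / oil * 100 = conv * (888/885) * 100
= 0.8973 * 888 / 885 * 100
= 90.03%

531.8318 g FAME; Y = 90.03%


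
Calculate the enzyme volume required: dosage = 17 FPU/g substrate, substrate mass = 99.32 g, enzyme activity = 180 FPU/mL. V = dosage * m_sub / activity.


V = dosage * m_sub / activity
V = 17 * 99.32 / 180
V = 9.3802 mL

9.3802 mL


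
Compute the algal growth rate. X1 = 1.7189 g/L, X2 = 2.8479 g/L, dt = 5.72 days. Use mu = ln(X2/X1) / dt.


mu = ln(X2/X1) / dt
= ln(2.8479/1.7189) / 5.72
= 0.0883 per day

0.0883 per day


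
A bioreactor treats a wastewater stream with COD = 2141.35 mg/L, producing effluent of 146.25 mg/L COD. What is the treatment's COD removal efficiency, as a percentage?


eta = (COD_in - COD_out) / COD_in * 100
= (2141.35 - 146.25) / 2141.35 * 100
= 93.1702%

93.1702%


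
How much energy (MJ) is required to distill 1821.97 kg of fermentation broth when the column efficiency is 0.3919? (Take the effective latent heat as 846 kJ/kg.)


E = m * 846 / (eta * 1000)
= 1821.97 * 846 / (0.3919 * 1000)
= 3933.1121 MJ

3933.1121 MJ


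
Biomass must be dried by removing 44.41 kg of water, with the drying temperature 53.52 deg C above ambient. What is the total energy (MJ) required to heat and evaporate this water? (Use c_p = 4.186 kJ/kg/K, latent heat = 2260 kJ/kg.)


E = m_water * (4.186 * dT + 2260) / 1000
= 44.41 * (4.186 * 53.52 + 2260) / 1000
= 110.3160 MJ

110.3160 MJ


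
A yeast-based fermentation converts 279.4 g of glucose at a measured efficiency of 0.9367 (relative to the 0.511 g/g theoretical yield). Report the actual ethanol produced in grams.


Actual ethanol: m = 0.511 * 279.4 * 0.9367
m = 133.7358 g

133.7358 g


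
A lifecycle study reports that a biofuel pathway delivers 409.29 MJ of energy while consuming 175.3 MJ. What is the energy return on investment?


EROI = E_out / E_in
= 409.29 / 175.3
= 2.3348

2.3348


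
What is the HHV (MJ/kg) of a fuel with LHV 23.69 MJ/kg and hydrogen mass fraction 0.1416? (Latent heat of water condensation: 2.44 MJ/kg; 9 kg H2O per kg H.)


HHV = LHV + H_frac * 9 * 2.44
= 23.69 + 0.1416 * 9 * 2.44
= 26.7995 MJ/kg

26.7995 MJ/kg
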